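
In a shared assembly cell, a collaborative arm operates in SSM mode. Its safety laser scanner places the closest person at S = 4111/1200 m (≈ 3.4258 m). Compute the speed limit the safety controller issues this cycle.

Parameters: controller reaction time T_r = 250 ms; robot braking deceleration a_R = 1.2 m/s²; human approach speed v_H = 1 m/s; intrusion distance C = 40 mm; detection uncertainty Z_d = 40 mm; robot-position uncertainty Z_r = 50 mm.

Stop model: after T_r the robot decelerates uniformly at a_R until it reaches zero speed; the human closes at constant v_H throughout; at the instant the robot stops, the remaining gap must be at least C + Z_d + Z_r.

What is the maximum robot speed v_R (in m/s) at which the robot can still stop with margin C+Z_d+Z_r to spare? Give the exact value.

at the boundary: (5/12)·v² + (13/12)·v + (-731/240) = 0
  disc = (13/12)² − 4·(5/12)·(-731/240) = 25/4 ; √disc = 5/2
  v_R = (−(13/12) + 5/2) / (2·(5/12)) = 17/10 m/s
check:
stop time T_s = (17/10)/(6/5) = 1.4167 s
robot in T_r: 1.7000·0.2500 = 0.4250 m
robot under decel: 1.7000²/(2·1.2000) = 1.2042 m
person approaches 1.0000·(0.2500+1.4167) = 1.6667 m
C+Z_d+Z_r = 0.0400+0.0400+0.0500 = 0.1300 m
sum ≈ 0.4250+1.2042+1.6667+0.1300 ≈ 3.4258 m = S ✓

v_R_max = 17/10 m/s = 1.7000 m/s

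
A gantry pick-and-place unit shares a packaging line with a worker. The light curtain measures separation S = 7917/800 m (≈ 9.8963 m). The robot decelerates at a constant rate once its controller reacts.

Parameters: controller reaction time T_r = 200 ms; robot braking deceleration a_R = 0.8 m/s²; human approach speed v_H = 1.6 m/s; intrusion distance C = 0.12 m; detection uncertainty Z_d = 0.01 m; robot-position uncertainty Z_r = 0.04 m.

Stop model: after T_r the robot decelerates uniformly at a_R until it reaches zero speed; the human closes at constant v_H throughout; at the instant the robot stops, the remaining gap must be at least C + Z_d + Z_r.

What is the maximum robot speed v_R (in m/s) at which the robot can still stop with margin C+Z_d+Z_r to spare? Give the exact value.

v_R_max = 5/2 m/s = 2.5000 m/s

collect terms ⇒ (5/8)·v_R² + (11/5)·v_R + (-301/32) = 0
  disc = (11/5)² − 4·(5/8)·(-301/32) = 45369/1600 ; √disc = 213/40
  v_R = (−(11/5) + 213/40) / (2·(5/8)) = 5/2 m/s
check:
T_s = v_R/a_R = (5/2)/(4/5) = 3.1250 s
robot covers v_R·T_r = 2.5000·0.2000 = 0.5000 m before braking
robot under decel: 2.5000²/(2·0.8000) = 3.9062 m
human over T_r+T_s: 1.6000·(0.2000+3.1250) = 5.3200 m
margins: 0.1200+0.0100+0.0400 = 0.1700 m
sum ≈ 0.5000+3.9062+5.3200+0.1700 ≈ 9.8963 m = S ✓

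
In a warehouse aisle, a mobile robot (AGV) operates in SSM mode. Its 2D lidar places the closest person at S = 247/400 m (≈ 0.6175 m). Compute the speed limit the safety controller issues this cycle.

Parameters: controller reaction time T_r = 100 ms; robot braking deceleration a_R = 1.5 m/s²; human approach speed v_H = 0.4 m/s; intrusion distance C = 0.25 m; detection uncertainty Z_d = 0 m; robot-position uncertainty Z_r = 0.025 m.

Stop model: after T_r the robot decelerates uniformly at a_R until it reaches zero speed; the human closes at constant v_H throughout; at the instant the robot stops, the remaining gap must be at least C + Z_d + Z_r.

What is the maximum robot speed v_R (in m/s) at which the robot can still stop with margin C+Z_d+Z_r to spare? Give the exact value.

quadratic (1/3)·v² + (11/30)·v + (-121/400) = 0
  disc = (11/30)² − 4·(1/3)·(-121/400) = 121/225 ; √disc = 11/15
  v_R = (−(11/30) + 11/15) / (2·(1/3)) = 11/20 m/s
check:
stop time T_s = (11/20)/(3/2) = 0.3667 s
reaction-phase robot travel = 0.5500·0.1000 = 0.0550 m
robot covers 0.5500·0.3667 − ½·1.5000·0.3667² = 0.1008 m while stopping
human closes 0.4000·0.4667 = 0.1867 m
margins: 0.2500+0.0000+0.0250 = 0.2750 m
sum ≈ 0.0550+0.1008+0.1867+0.2750 ≈ 0.6175 m = S ✓

v_R_max = 11/20 m/s = 0.5500 m/s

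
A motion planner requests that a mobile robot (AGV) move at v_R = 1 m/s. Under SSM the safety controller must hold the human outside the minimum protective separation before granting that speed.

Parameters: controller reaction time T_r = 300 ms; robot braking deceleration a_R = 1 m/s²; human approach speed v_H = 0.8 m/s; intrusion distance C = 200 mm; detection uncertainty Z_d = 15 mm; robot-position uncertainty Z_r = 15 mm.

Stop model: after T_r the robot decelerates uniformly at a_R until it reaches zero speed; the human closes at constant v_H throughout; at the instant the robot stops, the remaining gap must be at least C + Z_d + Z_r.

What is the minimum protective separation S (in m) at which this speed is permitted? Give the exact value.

S_min = 207/100 m = 2.0700 m

T_s = v_R/a_R = 1/1 = 1.0000 s
robot covers v_R·T_r = 1.0000·0.3000 = 0.3000 m before braking
robot covers 1.0000·1.0000 − ½·1.0000·1.0000² = 0.5000 m while stopping
human closes 0.8000·1.3000 = 1.0400 m
C+Z_d+Z_r = 0.2000+0.0150+0.0150 = 0.2300 m
S_min ≈ 0.3000+0.5000+1.0400+0.2300  ⇒  S_min = 207/100 m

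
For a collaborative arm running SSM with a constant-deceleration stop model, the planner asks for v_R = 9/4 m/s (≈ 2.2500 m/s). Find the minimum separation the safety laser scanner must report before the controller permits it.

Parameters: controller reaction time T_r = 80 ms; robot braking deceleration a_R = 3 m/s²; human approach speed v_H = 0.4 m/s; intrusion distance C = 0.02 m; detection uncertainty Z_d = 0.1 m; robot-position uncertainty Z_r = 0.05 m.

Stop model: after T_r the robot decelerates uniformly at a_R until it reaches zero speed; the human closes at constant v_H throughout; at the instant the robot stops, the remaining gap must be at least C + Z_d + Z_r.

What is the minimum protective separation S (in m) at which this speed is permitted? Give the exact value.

S_min = 6103/4000 m = 1.5257 m

stop time T_s = (9/4)/3 = 0.7500 s
robot covers v_R·T_r = 2.2500·0.0800 = 0.1800 m before braking
braking distance = 2.2500²/(2·3.0000) = 0.8438 m
human closes 0.4000·0.8300 = 0.3320 m
margins: 0.0200+0.1000+0.0500 = 0.1700 m
S_min ≈ 0.1800+0.8438+0.3320+0.1700  ⇒  S_min = 6103/4000 m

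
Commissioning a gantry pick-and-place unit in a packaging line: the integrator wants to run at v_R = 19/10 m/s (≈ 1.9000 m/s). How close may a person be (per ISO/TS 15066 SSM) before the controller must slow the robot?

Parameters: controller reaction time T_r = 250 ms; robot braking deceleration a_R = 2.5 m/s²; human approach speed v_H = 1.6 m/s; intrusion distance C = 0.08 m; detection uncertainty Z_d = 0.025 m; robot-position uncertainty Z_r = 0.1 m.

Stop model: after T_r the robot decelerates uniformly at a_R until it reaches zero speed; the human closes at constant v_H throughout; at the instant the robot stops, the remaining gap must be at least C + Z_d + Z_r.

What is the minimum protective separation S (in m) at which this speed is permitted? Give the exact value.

stop time T_s = (19/10)/(5/2) = 0.7600 s
robot in T_r: 1.9000·0.2500 = 0.4750 m
robot under decel: 1.9000²/(2·2.5000) = 0.7220 m
human over T_r+T_s: 1.6000·(0.2500+0.7600) = 1.6160 m
margins: 0.0800+0.0250+0.1000 = 0.2050 m
S_min ≈ 0.4750+0.7220+1.6160+0.2050  ⇒  S_min = 1509/500 m

S_min = 1509/500 m = 3.0180 m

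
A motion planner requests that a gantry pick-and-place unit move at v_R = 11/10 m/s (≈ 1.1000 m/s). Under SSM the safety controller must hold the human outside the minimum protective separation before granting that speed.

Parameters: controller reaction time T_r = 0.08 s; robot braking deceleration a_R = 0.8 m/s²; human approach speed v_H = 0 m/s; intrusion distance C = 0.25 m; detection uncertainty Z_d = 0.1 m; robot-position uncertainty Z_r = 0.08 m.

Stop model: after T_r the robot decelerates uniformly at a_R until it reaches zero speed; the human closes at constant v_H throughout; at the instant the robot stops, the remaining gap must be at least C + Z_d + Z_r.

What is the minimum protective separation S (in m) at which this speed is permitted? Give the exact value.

stop time T_s = (11/10)/(4/5) = 1.3750 s
robot covers v_R·T_r = 1.1000·0.0800 = 0.0880 m before braking
robot covers 1.1000·1.3750 − ½·0.8000·1.3750² = 0.7562 m while stopping
human closes 0.0000·1.4550 = 0.0000 m
residual clearance needed = 0.2500+0.1000+0.0800 = 0.4300 m
S_min ≈ 0.0880+0.7562+0.0000+0.4300  ⇒  S_min = 5097/4000 m

S_min = 5097/4000 m = 1.2743 m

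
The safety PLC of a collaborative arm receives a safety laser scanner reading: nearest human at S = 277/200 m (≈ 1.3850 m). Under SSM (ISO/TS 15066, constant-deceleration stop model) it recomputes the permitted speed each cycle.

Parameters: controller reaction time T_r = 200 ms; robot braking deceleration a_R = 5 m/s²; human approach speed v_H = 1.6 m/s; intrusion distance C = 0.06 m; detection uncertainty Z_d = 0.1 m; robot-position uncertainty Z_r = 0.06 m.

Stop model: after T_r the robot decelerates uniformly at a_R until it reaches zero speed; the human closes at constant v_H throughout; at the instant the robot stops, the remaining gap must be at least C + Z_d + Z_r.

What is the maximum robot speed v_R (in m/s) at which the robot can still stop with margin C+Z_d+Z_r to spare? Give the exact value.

v_R_max = 13/10 m/s = 1.3000 m/s

at the boundary: (1/10)·v² + (13/25)·v + (-169/200) = 0
  disc = (13/25)² − 4·(1/10)·(-169/200) = 1521/2500 ; √disc = 39/50
  v_R = (−(13/25) + 39/50) / (2·(1/10)) = 13/10 m/s
check:
braking lasts T_s = (13/10)/5 = 0.2600 s
reaction-phase robot travel = 1.3000·0.2000 = 0.2600 m
robot under decel: 1.3000²/(2·5.0000) = 0.1690 m
person approaches 1.6000·(0.2000+0.2600) = 0.7360 m
C+Z_d+Z_r = 0.0600+0.1000+0.0600 = 0.2200 m
sum ≈ 0.2600+0.1690+0.7360+0.2200 ≈ 1.3850 m = S ✓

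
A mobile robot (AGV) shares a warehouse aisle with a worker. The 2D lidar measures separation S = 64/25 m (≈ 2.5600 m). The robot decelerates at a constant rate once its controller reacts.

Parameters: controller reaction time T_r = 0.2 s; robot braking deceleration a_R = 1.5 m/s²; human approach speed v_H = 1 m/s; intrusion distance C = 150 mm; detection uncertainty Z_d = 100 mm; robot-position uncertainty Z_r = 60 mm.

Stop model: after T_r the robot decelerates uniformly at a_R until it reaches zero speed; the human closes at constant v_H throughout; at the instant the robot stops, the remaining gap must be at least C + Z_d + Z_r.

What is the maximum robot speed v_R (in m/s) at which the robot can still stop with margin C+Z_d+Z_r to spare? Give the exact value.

quadratic (1/3)·v² + (13/15)·v + (-41/20) = 0
  disc = (13/15)² − 4·(1/3)·(-41/20) = 784/225 ; √disc = 28/15
  v_R = (−(13/15) + 28/15) / (2·(1/3)) = 3/2 m/s
check:
braking lasts T_s = (3/2)/(3/2) = 1.0000 s
reaction-phase robot travel = 1.5000·0.2000 = 0.3000 m
braking distance = 1.5000²/(2·1.5000) = 0.7500 m
human over T_r+T_s: 1.0000·(0.2000+1.0000) = 1.2000 m
margins: 0.1500+0.1000+0.0600 = 0.3100 m
sum ≈ 0.3000+0.7500+1.2000+0.3100 ≈ 2.5600 m = S ✓

v_R_max = 3/2 m/s = 1.5000 m/s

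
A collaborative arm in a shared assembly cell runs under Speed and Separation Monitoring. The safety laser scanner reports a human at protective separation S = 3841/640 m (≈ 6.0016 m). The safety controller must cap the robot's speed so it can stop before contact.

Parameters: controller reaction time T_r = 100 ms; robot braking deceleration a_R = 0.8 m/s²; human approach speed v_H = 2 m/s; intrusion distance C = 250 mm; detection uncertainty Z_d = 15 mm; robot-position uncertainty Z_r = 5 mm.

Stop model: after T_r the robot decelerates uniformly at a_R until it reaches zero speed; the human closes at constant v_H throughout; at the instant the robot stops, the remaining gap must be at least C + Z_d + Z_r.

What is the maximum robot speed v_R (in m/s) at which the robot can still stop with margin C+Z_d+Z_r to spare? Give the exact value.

v_R_max = 31/20 m/s = 1.5500 m/s

quadratic (5/8)·v² + (13/5)·v + (-17701/3200) = 0
  disc = (13/5)² − 4·(5/8)·(-17701/3200) = 131769/6400 ; √disc = 363/80
  v_R = (−(13/5) + 363/80) / (2·(5/8)) = 31/20 m/s
check:
stop time T_s = (31/20)/(4/5) = 1.9375 s
robot covers v_R·T_r = 1.5500·0.1000 = 0.1550 m before braking
braking distance = 1.5500²/(2·0.8000) = 1.5016 m
person approaches 2.0000·(0.1000+1.9375) = 4.0750 m
C+Z_d+Z_r = 0.2500+0.0150+0.0050 = 0.2700 m
sum ≈ 0.1550+1.5016+4.0750+0.2700 ≈ 6.0016 m = S ✓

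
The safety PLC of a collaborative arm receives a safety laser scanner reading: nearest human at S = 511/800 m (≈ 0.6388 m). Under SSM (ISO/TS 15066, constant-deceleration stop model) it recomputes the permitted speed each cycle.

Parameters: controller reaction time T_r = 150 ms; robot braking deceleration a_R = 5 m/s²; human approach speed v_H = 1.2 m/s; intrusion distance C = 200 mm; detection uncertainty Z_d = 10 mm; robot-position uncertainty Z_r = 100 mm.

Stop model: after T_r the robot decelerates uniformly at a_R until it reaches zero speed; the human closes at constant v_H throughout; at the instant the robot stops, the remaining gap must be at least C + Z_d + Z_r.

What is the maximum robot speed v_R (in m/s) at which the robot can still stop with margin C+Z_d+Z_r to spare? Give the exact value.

v_R_max = 7/20 m/s = 0.3500 m/s

at the boundary: (1/10)·v² + (39/100)·v + (-119/800) = 0
  disc = (39/100)² − 4·(1/10)·(-119/800) = 529/2500 ; √disc = 23/50
  v_R = (−(39/100) + 23/50) / (2·(1/10)) = 7/20 m/s
check:
T_s = v_R/a_R = (7/20)/5 = 0.0700 s
robot in T_r: 0.3500·0.1500 = 0.0525 m
robot covers 0.3500·0.0700 − ½·5.0000·0.0700² = 0.0123 m while stopping
human closes 1.2000·0.2200 = 0.2640 m
residual clearance needed = 0.2000+0.0100+0.1000 = 0.3100 m
sum ≈ 0.0525+0.0123+0.2640+0.3100 ≈ 0.6388 m = S ✓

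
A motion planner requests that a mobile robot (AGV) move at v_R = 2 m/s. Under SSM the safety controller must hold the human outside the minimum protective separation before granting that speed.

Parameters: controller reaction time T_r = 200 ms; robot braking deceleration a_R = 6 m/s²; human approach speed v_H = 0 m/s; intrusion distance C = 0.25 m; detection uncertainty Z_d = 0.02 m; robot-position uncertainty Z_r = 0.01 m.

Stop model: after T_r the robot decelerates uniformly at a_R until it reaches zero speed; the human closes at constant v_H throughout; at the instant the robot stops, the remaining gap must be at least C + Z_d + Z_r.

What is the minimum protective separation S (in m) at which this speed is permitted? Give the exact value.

S_min = 76/75 m = 1.0133 m

stop time T_s = 2/6 = 0.3333 s
robot covers v_R·T_r = 2.0000·0.2000 = 0.4000 m before braking
robot covers 2.0000·0.3333 − ½·6.0000·0.3333² = 0.3333 m while stopping
human closes 0.0000·0.5333 = 0.0000 m
residual clearance needed = 0.2500+0.0200+0.0100 = 0.2800 m
S_min ≈ 0.4000+0.3333+0.0000+0.2800  ⇒  S_min = 76/75 m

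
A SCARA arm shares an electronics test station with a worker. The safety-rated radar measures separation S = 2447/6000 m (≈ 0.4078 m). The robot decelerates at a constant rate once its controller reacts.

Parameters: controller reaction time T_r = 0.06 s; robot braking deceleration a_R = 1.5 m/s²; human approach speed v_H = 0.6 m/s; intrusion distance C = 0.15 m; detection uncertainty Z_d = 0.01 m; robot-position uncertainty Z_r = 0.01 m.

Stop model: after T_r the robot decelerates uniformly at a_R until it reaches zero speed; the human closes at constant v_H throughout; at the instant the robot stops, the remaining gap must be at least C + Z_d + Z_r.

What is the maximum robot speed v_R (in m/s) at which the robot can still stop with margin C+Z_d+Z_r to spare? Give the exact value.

collect terms ⇒ (1/3)·v_R² + (23/50)·v_R + (-1211/6000) = 0
  disc = (23/50)² − 4·(1/3)·(-1211/6000) = 2704/5625 ; √disc = 52/75
  v_R = (−(23/50) + 52/75) / (2·(1/3)) = 7/20 m/s
check:
stop time T_s = (7/20)/(3/2) = 0.2333 s
robot in T_r: 0.3500·0.0600 = 0.0210 m
robot under decel: 0.3500²/(2·1.5000) = 0.0408 m
human closes 0.6000·0.2933 = 0.1760 m
residual clearance needed = 0.1500+0.0100+0.0100 = 0.1700 m
sum ≈ 0.0210+0.0408+0.1760+0.1700 ≈ 0.4078 m = S ✓

v_R_max = 7/20 m/s = 0.3500 m/s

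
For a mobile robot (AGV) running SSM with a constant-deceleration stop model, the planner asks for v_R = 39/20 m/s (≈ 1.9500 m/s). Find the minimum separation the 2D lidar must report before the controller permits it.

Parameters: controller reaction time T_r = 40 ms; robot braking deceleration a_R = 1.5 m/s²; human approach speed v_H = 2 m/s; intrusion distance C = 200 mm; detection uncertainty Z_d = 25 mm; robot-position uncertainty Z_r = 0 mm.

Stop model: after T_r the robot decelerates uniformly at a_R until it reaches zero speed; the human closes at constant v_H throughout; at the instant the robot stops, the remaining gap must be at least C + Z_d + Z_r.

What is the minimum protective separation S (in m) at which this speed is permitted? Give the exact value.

S_min = 8501/2000 m = 4.2505 m

stop time T_s = (39/20)/(3/2) = 1.3000 s
reaction-phase robot travel = 1.9500·0.0400 = 0.0780 m
robot covers 1.9500·1.3000 − ½·1.5000·1.3000² = 1.2675 m while stopping
human closes 2.0000·1.3400 = 2.6800 m
margins: 0.2000+0.0250+0.0000 = 0.2250 m
S_min ≈ 0.0780+1.2675+2.6800+0.2250  ⇒  S_min = 8501/2000 m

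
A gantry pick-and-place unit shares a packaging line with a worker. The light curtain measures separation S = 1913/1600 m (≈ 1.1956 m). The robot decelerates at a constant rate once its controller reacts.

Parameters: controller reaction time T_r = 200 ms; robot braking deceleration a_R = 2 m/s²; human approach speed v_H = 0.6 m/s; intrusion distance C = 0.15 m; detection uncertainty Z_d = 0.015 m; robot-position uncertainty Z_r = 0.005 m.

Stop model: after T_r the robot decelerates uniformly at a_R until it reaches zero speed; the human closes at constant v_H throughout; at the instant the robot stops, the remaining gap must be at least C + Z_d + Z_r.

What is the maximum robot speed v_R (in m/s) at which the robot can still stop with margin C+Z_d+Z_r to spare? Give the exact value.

v_R_max = 23/20 m/s = 1.1500 m/s

at the boundary: (1/4)·v² + (1/2)·v + (-1449/1600) = 0
  disc = (1/2)² − 4·(1/4)·(-1449/1600) = 1849/1600 ; √disc = 43/40
  v_R = (−(1/2) + 43/40) / (2·(1/4)) = 23/20 m/s
check:
T_s = v_R/a_R = (23/20)/2 = 0.5750 s
robot in T_r: 1.1500·0.2000 = 0.2300 m
braking distance = 1.1500²/(2·2.0000) = 0.3306 m
human over T_r+T_s: 0.6000·(0.2000+0.5750) = 0.4650 m
residual clearance needed = 0.1500+0.0150+0.0050 = 0.1700 m
sum ≈ 0.2300+0.3306+0.4650+0.1700 ≈ 1.1956 m = S ✓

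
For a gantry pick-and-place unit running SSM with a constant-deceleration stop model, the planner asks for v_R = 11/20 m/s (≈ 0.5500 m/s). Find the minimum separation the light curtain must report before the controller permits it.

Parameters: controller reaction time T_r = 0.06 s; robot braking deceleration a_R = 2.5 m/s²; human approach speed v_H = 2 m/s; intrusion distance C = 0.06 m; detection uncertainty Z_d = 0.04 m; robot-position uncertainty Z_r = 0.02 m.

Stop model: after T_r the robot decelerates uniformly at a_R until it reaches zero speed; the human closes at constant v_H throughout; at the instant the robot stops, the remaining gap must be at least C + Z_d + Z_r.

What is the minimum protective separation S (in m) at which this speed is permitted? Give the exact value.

S_min = 1547/2000 m = 0.7735 m

braking lasts T_s = (11/20)/(5/2) = 0.2200 s
reaction-phase robot travel = 0.5500·0.0600 = 0.0330 m
braking distance = 0.5500²/(2·2.5000) = 0.0605 m
human closes 2.0000·0.2800 = 0.5600 m
margins: 0.0600+0.0400+0.0200 = 0.1200 m
S_min ≈ 0.0330+0.0605+0.5600+0.1200  ⇒  S_min = 1547/2000 m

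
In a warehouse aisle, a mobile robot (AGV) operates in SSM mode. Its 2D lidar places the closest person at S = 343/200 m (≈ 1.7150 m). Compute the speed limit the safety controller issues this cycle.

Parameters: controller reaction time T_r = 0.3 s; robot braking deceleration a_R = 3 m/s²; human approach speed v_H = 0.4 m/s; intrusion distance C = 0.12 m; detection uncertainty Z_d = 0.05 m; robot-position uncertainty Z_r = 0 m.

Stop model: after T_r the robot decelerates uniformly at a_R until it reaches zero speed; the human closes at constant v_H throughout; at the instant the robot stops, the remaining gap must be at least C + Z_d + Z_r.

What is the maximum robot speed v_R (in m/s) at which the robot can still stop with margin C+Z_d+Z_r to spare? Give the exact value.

collect terms ⇒ (1/6)·v_R² + (13/30)·v_R + (-57/40) = 0
  disc = (13/30)² − 4·(1/6)·(-57/40) = 256/225 ; √disc = 16/15
  v_R = (−(13/30) + 16/15) / (2·(1/6)) = 19/10 m/s
check:
stop time T_s = (19/10)/3 = 0.6333 s
robot in T_r: 1.9000·0.3000 = 0.5700 m
braking distance = 1.9000²/(2·3.0000) = 0.6017 m
human closes 0.4000·0.9333 = 0.3733 m
margins: 0.1200+0.0500+0.0000 = 0.1700 m
sum ≈ 0.5700+0.6017+0.3733+0.1700 ≈ 1.7150 m = S ✓

v_R_max = 19/10 m/s = 1.9000 m/s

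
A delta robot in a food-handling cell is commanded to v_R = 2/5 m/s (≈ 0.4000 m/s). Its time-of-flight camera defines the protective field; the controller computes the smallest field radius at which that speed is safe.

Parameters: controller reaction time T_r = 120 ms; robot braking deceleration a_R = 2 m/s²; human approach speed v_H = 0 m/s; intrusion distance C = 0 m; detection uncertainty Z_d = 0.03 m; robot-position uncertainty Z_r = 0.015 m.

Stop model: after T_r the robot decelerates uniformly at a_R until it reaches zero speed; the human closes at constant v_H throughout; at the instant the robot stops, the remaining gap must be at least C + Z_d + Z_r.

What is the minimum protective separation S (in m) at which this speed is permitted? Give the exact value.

S_min = 133/1000 m = 0.1330 m

stop time T_s = (2/5)/2 = 0.2000 s
robot in T_r: 0.4000·0.1200 = 0.0480 m
robot under decel: 0.4000²/(2·2.0000) = 0.0400 m
human over T_r+T_s: 0.0000·(0.1200+0.2000) = 0.0000 m
C+Z_d+Z_r = 0.0000+0.0300+0.0150 = 0.0450 m
S_min ≈ 0.0480+0.0400+0.0000+0.0450  ⇒  S_min = 133/1000 m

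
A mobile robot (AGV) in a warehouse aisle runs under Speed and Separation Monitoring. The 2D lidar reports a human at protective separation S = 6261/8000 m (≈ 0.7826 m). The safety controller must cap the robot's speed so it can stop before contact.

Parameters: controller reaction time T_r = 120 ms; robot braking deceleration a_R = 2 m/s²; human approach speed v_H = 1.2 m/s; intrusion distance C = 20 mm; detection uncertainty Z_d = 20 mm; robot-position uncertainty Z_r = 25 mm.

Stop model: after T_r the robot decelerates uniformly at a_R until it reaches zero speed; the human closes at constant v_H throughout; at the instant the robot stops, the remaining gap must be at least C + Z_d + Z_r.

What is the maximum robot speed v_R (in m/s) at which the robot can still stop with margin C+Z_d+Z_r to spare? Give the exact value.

collect terms ⇒ (1/4)·v_R² + (18/25)·v_R + (-4589/8000) = 0
  disc = (18/25)² − 4·(1/4)·(-4589/8000) = 43681/40000 ; √disc = 209/200
  v_R = (−(18/25) + 209/200) / (2·(1/4)) = 13/20 m/s
check:
T_s = v_R/a_R = (13/20)/2 = 0.3250 s
reaction-phase robot travel = 0.6500·0.1200 = 0.0780 m
robot covers 0.6500·0.3250 − ½·2.0000·0.3250² = 0.1056 m while stopping
human closes 1.2000·0.4450 = 0.5340 m
C+Z_d+Z_r = 0.0200+0.0200+0.0250 = 0.0650 m
sum ≈ 0.0780+0.1056+0.5340+0.0650 ≈ 0.7826 m = S ✓

v_R_max = 13/20 m/s = 0.6500 m/s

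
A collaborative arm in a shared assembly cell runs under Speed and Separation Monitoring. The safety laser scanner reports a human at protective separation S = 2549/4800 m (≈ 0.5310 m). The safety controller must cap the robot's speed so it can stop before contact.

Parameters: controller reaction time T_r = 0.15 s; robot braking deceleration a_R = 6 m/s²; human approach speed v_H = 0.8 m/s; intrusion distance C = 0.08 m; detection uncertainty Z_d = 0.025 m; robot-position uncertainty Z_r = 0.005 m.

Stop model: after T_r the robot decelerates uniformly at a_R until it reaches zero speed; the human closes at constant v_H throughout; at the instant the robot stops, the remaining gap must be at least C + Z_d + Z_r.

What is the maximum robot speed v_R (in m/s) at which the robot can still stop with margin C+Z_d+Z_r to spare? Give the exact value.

at the boundary: (1/12)·v² + (17/60)·v + (-289/960) = 0
  disc = (17/60)² − 4·(1/12)·(-289/960) = 289/1600 ; √disc = 17/40
  v_R = (−(17/60) + 17/40) / (2·(1/12)) = 17/20 m/s
check:
braking lasts T_s = (17/20)/6 = 0.1417 s
reaction-phase robot travel = 0.8500·0.1500 = 0.1275 m
robot under decel: 0.8500²/(2·6.0000) = 0.0602 m
human closes 0.8000·0.2917 = 0.2333 m
margins: 0.0800+0.0250+0.0050 = 0.1100 m
sum ≈ 0.1275+0.0602+0.2333+0.1100 ≈ 0.5310 m = S ✓

v_R_max = 17/20 m/s = 0.8500 m/s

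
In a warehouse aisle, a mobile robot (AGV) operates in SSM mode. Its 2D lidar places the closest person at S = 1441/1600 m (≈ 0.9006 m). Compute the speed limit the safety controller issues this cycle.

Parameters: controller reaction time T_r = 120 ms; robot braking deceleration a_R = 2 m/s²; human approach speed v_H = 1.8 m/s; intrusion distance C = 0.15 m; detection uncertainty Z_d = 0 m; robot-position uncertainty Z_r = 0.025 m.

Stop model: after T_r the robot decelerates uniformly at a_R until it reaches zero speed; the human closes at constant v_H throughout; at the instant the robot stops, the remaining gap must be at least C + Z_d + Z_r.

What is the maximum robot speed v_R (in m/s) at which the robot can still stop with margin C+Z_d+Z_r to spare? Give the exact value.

v_R_max = 9/20 m/s = 0.4500 m/s

at the boundary: (1/4)·v² + (51/50)·v + (-4077/8000) = 0
  disc = (51/50)² − 4·(1/4)·(-4077/8000) = 62001/40000 ; √disc = 249/200
  v_R = (−(51/50) + 249/200) / (2·(1/4)) = 9/20 m/s
check:
T_s = v_R/a_R = (9/20)/2 = 0.2250 s
robot in T_r: 0.4500·0.1200 = 0.0540 m
robot under decel: 0.4500²/(2·2.0000) = 0.0506 m
human over T_r+T_s: 1.8000·(0.1200+0.2250) = 0.6210 m
C+Z_d+Z_r = 0.1500+0.0000+0.0250 = 0.1750 m
sum ≈ 0.0540+0.0506+0.6210+0.1750 ≈ 0.9006 m = S ✓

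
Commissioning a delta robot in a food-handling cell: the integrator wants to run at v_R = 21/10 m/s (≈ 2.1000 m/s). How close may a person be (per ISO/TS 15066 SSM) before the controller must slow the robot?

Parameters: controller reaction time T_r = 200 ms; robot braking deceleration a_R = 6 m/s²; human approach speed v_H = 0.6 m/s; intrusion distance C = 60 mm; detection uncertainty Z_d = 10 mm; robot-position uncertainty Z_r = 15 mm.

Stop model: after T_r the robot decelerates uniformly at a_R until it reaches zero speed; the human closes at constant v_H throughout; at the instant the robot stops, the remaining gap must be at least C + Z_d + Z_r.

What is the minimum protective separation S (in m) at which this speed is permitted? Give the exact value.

S_min = 481/400 m = 1.2025 m

stop time T_s = (21/10)/6 = 0.3500 s
reaction-phase robot travel = 2.1000·0.2000 = 0.4200 m
robot covers 2.1000·0.3500 − ½·6.0000·0.3500² = 0.3675 m while stopping
human over T_r+T_s: 0.6000·(0.2000+0.3500) = 0.3300 m
margins: 0.0600+0.0100+0.0150 = 0.0850 m
S_min ≈ 0.4200+0.3675+0.3300+0.0850  ⇒  S_min = 481/400 m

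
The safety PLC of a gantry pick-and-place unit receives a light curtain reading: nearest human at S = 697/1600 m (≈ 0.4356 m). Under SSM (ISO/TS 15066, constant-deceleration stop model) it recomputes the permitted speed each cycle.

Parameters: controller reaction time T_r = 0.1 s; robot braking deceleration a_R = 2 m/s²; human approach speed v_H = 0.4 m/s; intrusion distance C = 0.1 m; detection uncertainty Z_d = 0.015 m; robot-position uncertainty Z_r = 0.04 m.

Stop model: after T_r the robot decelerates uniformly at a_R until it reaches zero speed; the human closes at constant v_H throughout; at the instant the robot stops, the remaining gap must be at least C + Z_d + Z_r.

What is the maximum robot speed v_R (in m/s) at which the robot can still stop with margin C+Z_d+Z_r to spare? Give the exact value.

collect terms ⇒ (1/4)·v_R² + (3/10)·v_R + (-77/320) = 0
  disc = (3/10)² − 4·(1/4)·(-77/320) = 529/1600 ; √disc = 23/40
  v_R = (−(3/10) + 23/40) / (2·(1/4)) = 11/20 m/s
check:
braking lasts T_s = (11/20)/2 = 0.2750 s
reaction-phase robot travel = 0.5500·0.1000 = 0.0550 m
robot under decel: 0.5500²/(2·2.0000) = 0.0756 m
human closes 0.4000·0.3750 = 0.1500 m
margins: 0.1000+0.0150+0.0400 = 0.1550 m
sum ≈ 0.0550+0.0756+0.1500+0.1550 ≈ 0.4356 m = S ✓

v_R_max = 11/20 m/s = 0.5500 m/s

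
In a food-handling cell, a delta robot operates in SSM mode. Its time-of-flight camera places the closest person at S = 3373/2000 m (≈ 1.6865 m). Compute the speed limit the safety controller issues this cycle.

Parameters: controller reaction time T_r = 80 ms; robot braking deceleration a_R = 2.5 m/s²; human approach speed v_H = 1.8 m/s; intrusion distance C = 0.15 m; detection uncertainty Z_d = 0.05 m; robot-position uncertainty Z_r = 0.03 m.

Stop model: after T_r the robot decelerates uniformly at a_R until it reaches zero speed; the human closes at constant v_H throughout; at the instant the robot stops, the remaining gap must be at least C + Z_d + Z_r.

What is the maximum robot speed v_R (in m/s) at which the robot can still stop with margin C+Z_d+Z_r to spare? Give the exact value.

v_R_max = 5/4 m/s = 1.2500 m/s

at the boundary: (1/5)·v² + (4/5)·v + (-21/16) = 0
  disc = (4/5)² − 4·(1/5)·(-21/16) = 169/100 ; √disc = 13/10
  v_R = (−(4/5) + 13/10) / (2·(1/5)) = 5/4 m/s
check:
stop time T_s = (5/4)/(5/2) = 0.5000 s
robot in T_r: 1.2500·0.0800 = 0.1000 m
robot under decel: 1.2500²/(2·2.5000) = 0.3125 m
human closes 1.8000·0.5800 = 1.0440 m
residual clearance needed = 0.1500+0.0500+0.0300 = 0.2300 m
sum ≈ 0.1000+0.3125+1.0440+0.2300 ≈ 1.6865 m = S ✓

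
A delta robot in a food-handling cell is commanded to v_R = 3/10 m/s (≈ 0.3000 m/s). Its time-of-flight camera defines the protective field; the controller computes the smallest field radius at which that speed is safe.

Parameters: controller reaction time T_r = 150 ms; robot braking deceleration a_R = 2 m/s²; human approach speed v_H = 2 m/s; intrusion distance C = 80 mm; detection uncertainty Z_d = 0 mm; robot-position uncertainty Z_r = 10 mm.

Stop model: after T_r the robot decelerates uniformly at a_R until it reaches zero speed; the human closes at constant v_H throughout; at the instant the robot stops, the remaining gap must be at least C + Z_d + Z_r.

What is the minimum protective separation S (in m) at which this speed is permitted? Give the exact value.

T_s = v_R/a_R = (3/10)/2 = 0.1500 s
reaction-phase robot travel = 0.3000·0.1500 = 0.0450 m
braking distance = 0.3000²/(2·2.0000) = 0.0225 m
person approaches 2.0000·(0.1500+0.1500) = 0.6000 m
C+Z_d+Z_r = 0.0800+0.0000+0.0100 = 0.0900 m
S_min ≈ 0.0450+0.0225+0.6000+0.0900  ⇒  S_min = 303/400 m

S_min = 303/400 m = 0.7575 m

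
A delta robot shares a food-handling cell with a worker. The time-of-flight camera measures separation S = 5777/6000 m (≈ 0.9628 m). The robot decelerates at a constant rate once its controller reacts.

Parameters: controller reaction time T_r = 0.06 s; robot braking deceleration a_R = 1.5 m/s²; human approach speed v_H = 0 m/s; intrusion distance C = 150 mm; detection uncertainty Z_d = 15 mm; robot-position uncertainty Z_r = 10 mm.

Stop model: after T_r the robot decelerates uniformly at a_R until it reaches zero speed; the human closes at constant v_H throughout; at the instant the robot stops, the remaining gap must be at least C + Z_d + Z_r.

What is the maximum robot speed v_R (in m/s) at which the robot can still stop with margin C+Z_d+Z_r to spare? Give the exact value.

v_R_max = 29/20 m/s = 1.4500 m/s

collect terms ⇒ (1/3)·v_R² + (3/50)·v_R + (-4727/6000) = 0
  disc = (3/50)² − 4·(1/3)·(-4727/6000) = 5929/5625 ; √disc = 77/75
  v_R = (−(3/50) + 77/75) / (2·(1/3)) = 29/20 m/s
check:
T_s = v_R/a_R = (29/20)/(3/2) = 0.9667 s
robot in T_r: 1.4500·0.0600 = 0.0870 m
robot covers 1.4500·0.9667 − ½·1.5000·0.9667² = 0.7008 m while stopping
human over T_r+T_s: 0.0000·(0.0600+0.9667) = 0.0000 m
C+Z_d+Z_r = 0.1500+0.0150+0.0100 = 0.1750 m
sum ≈ 0.0870+0.7008+0.0000+0.1750 ≈ 0.9628 m = S ✓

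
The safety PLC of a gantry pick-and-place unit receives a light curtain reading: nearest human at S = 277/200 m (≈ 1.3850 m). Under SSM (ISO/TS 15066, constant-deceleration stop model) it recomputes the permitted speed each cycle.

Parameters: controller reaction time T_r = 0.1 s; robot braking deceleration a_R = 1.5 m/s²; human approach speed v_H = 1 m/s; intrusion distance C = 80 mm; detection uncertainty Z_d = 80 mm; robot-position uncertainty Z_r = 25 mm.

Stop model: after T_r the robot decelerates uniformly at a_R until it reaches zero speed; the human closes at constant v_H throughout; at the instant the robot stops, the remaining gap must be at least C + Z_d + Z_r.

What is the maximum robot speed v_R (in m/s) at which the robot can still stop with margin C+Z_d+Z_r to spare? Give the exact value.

v_R_max = 1 m/s = 1.0000 m/s

collect terms ⇒ (1/3)·v_R² + (23/30)·v_R + (-11/10) = 0
  disc = (23/30)² − 4·(1/3)·(-11/10) = 1849/900 ; √disc = 43/30
  v_R = (−(23/30) + 43/30) / (2·(1/3)) = 1 m/s
check:
stop time T_s = 1/(3/2) = 0.6667 s
reaction-phase robot travel = 1.0000·0.1000 = 0.1000 m
braking distance = 1.0000²/(2·1.5000) = 0.3333 m
person approaches 1.0000·(0.1000+0.6667) = 0.7667 m
residual clearance needed = 0.0800+0.0800+0.0250 = 0.1850 m
sum ≈ 0.1000+0.3333+0.7667+0.1850 ≈ 1.3850 m = S ✓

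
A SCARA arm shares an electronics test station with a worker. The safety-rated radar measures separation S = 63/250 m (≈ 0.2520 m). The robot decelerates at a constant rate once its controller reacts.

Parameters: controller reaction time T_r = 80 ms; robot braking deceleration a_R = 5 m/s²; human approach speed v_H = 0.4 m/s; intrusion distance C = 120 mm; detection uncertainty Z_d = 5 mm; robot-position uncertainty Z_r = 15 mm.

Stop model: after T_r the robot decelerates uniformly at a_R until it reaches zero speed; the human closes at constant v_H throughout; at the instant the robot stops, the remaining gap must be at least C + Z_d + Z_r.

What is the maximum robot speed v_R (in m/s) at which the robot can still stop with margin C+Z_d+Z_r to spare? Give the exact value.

v_R_max = 2/5 m/s = 0.4000 m/s

at the boundary: (1/10)·v² + (4/25)·v + (-2/25) = 0
  disc = (4/25)² − 4·(1/10)·(-2/25) = 36/625 ; √disc = 6/25
  v_R = (−(4/25) + 6/25) / (2·(1/10)) = 2/5 m/s
check:
T_s = v_R/a_R = (2/5)/5 = 0.0800 s
robot covers v_R·T_r = 0.4000·0.0800 = 0.0320 m before braking
braking distance = 0.4000²/(2·5.0000) = 0.0160 m
human over T_r+T_s: 0.4000·(0.0800+0.0800) = 0.0640 m
C+Z_d+Z_r = 0.1200+0.0050+0.0150 = 0.1400 m
sum ≈ 0.0320+0.0160+0.0640+0.1400 ≈ 0.2520 m = S ✓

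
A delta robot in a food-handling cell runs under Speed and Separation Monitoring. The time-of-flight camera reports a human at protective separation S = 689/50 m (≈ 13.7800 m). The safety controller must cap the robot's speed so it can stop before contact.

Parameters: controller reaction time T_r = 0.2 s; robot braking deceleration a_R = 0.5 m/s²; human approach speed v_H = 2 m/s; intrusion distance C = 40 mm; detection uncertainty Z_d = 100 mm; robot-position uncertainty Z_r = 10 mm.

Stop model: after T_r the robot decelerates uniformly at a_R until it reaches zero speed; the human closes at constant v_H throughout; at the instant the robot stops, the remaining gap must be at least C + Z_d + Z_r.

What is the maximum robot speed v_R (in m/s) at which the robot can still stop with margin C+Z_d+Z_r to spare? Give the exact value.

v_R_max = 21/10 m/s = 2.1000 m/s

collect terms ⇒ (1)·v_R² + (21/5)·v_R + (-1323/100) = 0
  disc = (21/5)² − 4·(1)·(-1323/100) = 1764/25 ; √disc = 42/5
  v_R = (−(21/5) + 42/5) / (2·(1)) = 21/10 m/s
check:
braking lasts T_s = (21/10)/(1/2) = 4.2000 s
reaction-phase robot travel = 2.1000·0.2000 = 0.4200 m
robot under decel: 2.1000²/(2·0.5000) = 4.4100 m
human over T_r+T_s: 2.0000·(0.2000+4.2000) = 8.8000 m
residual clearance needed = 0.0400+0.1000+0.0100 = 0.1500 m
sum ≈ 0.4200+4.4100+8.8000+0.1500 ≈ 13.7800 m = S ✓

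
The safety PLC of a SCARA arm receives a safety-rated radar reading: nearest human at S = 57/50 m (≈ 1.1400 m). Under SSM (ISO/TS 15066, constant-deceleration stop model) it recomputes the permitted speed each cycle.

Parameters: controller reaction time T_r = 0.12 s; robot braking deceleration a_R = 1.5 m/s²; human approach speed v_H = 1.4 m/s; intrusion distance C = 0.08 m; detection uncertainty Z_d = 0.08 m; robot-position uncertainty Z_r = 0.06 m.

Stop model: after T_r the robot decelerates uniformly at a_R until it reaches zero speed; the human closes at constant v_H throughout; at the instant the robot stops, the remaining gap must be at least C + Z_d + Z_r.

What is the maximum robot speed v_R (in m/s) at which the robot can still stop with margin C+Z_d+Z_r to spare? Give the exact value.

v_R_max = 3/5 m/s = 0.6000 m/s

collect terms ⇒ (1/3)·v_R² + (79/75)·v_R + (-94/125) = 0
  disc = (79/75)² − 4·(1/3)·(-94/125) = 11881/5625 ; √disc = 109/75
  v_R = (−(79/75) + 109/75) / (2·(1/3)) = 3/5 m/s
check:
stop time T_s = (3/5)/(3/2) = 0.4000 s
robot in T_r: 0.6000·0.1200 = 0.0720 m
robot under decel: 0.6000²/(2·1.5000) = 0.1200 m
human closes 1.4000·0.5200 = 0.7280 m
C+Z_d+Z_r = 0.0800+0.0800+0.0600 = 0.2200 m
sum ≈ 0.0720+0.1200+0.7280+0.2200 ≈ 1.1400 m = S ✓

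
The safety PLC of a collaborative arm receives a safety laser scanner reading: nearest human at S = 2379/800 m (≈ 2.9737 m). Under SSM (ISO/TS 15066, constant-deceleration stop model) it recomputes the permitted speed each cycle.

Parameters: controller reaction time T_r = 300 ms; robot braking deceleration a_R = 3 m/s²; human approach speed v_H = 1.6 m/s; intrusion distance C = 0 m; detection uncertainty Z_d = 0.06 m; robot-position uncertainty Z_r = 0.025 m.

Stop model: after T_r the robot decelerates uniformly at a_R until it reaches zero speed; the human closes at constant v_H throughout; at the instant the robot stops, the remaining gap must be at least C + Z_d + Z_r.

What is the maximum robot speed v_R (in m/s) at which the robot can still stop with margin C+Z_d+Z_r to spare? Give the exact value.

collect terms ⇒ (1/6)·v_R² + (5/6)·v_R + (-1927/800) = 0
  disc = (5/6)² − 4·(1/6)·(-1927/800) = 8281/3600 ; √disc = 91/60
  v_R = (−(5/6) + 91/60) / (2·(1/6)) = 41/20 m/s
check:
stop time T_s = (41/20)/3 = 0.6833 s
robot covers v_R·T_r = 2.0500·0.3000 = 0.6150 m before braking
braking distance = 2.0500²/(2·3.0000) = 0.7004 m
human over T_r+T_s: 1.6000·(0.3000+0.6833) = 1.5733 m
residual clearance needed = 0.0000+0.0600+0.0250 = 0.0850 m
sum ≈ 0.6150+0.7004+1.5733+0.0850 ≈ 2.9737 m = S ✓

v_R_max = 41/20 m/s = 2.0500 m/s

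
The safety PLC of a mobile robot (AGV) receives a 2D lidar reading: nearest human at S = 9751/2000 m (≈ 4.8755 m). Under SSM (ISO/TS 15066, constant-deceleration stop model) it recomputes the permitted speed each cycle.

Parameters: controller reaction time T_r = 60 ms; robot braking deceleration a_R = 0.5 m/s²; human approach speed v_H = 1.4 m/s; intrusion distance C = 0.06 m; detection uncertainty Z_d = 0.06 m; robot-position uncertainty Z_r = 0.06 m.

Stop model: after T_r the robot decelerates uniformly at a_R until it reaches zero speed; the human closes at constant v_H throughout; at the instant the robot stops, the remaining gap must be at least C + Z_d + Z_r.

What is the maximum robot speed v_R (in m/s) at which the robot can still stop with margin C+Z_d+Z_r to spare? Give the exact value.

v_R_max = 23/20 m/s = 1.1500 m/s

at the boundary: (1)·v² + (143/50)·v + (-9223/2000) = 0
  disc = (143/50)² − 4·(1)·(-9223/2000) = 16641/625 ; √disc = 129/25
  v_R = (−(143/50) + 129/25) / (2·(1)) = 23/20 m/s
check:
braking lasts T_s = (23/20)/(1/2) = 2.3000 s
robot covers v_R·T_r = 1.1500·0.0600 = 0.0690 m before braking
braking distance = 1.1500²/(2·0.5000) = 1.3225 m
person approaches 1.4000·(0.0600+2.3000) = 3.3040 m
C+Z_d+Z_r = 0.0600+0.0600+0.0600 = 0.1800 m
sum ≈ 0.0690+1.3225+3.3040+0.1800 ≈ 4.8755 m = S ✓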